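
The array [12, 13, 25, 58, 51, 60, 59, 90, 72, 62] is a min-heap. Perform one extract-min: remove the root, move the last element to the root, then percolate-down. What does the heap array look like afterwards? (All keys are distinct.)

[13, 51, 25, 58, 62, 60, 59, 90, 72]

remove root 12; move last element 62 to root → [62, 13, 25, 58, 51, 60, 59, 90, 72]
62 vs smaller child 13 at index 1, swap → [13, 62, 25, 58, 51, 60, 59, 90, 72]
62 vs smaller child 51 at index 4, swap → [13, 51, 25, 58, 62, 60, 59, 90, 72]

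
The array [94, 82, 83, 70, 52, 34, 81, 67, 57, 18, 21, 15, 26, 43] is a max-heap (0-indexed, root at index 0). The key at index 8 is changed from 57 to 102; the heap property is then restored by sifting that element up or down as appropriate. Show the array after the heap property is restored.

[102, 94, 83, 82, 52, 34, 81, 67, 70, 18, 21, 15, 26, 43]

set index 8 from 57 to 102 → [94, 82, 83, 70, 52, 34, 81, 67, 102, 18, 21, 15, 26, 43]
102 > parent 70 at index 3, swap → [94, 82, 83, 102, 52, 34, 81, 67, 70, 18, 21, 15, 26, 43]
102 > parent 82 at index 1, swap → [94, 102, 83, 82, 52, 34, 81, 67, 70, 18, 21, 15, 26, 43]
102 > parent 94 at index 0, swap → [102, 94, 83, 82, 52, 34, 81, 67, 70, 18, 21, 15, 26, 43]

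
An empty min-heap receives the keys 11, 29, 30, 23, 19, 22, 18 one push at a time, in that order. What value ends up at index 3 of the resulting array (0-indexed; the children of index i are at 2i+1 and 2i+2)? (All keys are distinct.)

Insert 11:
  append 11 at index 0 → [11] (no swap needed)
Insert 29:
  append 29 at index 1 → [11, 29] (no swap needed)
Insert 30:
  append 30 at index 2 → [11, 29, 30] (no swap needed)
Insert 23:
  append 23 at index 3 → [11, 29, 30, 23]
  23 < parent 29 at index 1, swap → [11, 23, 30, 29]
Insert 19:
  append 19 at index 4 → [11, 23, 30, 29, 19]
  19 < parent 23 at index 1, swap → [11, 19, 30, 29, 23]
Insert 22:
  append 22 at index 5 → [11, 19, 30, 29, 23, 22]
  22 < parent 30 at index 2, swap → [11, 19, 22, 29, 23, 30]
Insert 18:
  append 18 at index 6 → [11, 19, 22, 29, 23, 30, 18]
  18 < parent 22 at index 2, swap → [11, 19, 18, 29, 23, 30, 22]
resulting array: [11, 19, 18, 29, 23, 30, 22]

29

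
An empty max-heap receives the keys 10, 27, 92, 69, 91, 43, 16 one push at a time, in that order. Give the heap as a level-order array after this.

[92, 91, 43, 10, 69, 27, 16]

Insert 10:
  append 10 at index 0 → [10] (no swap needed)
Insert 27:
  append 27 at index 1 → [10, 27]
  27 > parent 10 at index 0, swap → [27, 10]
Insert 92:
  append 92 at index 2 → [27, 10, 92]
  92 > parent 27 at index 0, swap → [92, 10, 27]
Insert 69:
  append 69 at index 3 → [92, 10, 27, 69]
  69 > parent 10 at index 1, swap → [92, 69, 27, 10]
Insert 91:
  append 91 at index 4 → [92, 69, 27, 10, 91]
  91 > parent 69 at index 1, swap → [92, 91, 27, 10, 69]
Insert 43:
  append 43 at index 5 → [92, 91, 27, 10, 69, 43]
  43 > parent 27 at index 2, swap → [92, 91, 43, 10, 69, 27]
Insert 16:
  append 16 at index 6 → [92, 91, 43, 10, 69, 27, 16] (no swap needed)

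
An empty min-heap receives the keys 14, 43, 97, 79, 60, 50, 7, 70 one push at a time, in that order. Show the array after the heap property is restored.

Insert 14:
  append 14 at index 0 → [14] (no swap needed)
Insert 43:
  append 43 at index 1 → [14, 43] (no swap needed)
Insert 97:
  append 97 at index 2 → [14, 43, 97] (no swap needed)
Insert 79:
  append 79 at index 3 → [14, 43, 97, 79] (no swap needed)
Insert 60:
  append 60 at index 4 → [14, 43, 97, 79, 60] (no swap needed)
Insert 50:
  append 50 at index 5 → [14, 43, 97, 79, 60, 50]
  50 < parent 97 at index 2, swap → [14, 43, 50, 79, 60, 97]
Insert 7:
  append 7 at index 6 → [14, 43, 50, 79, 60, 97, 7]
  7 < parent 50 at index 2, swap → [14, 43, 7, 79, 60, 97, 50]
  7 < parent 14 at index 0, swap → [7, 43, 14, 79, 60, 97, 50]
Insert 70:
  append 70 at index 7 → [7, 43, 14, 79, 60, 97, 50, 70]
  70 < parent 79 at index 3, swap → [7, 43, 14, 70, 60, 97, 50, 79]

[7, 43, 14, 70, 60, 97, 50, 79]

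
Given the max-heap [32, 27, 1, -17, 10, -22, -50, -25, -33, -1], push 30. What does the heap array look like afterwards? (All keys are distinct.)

[32, 30, 1, -17, 27, -22, -50, -25, -33, -1, 10]

append 30 at index 10 → [32, 27, 1, -17, 10, -22, -50, -25, -33, -1, 30]
30 > parent 10 at index 4, swap → [32, 27, 1, -17, 30, -22, -50, -25, -33, -1, 10]
30 > parent 27 at index 1, swap → [32, 30, 1, -17, 27, -22, -50, -25, -33, -1, 10]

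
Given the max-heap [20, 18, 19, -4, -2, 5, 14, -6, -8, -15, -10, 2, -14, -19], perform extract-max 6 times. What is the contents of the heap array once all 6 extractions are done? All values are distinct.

extract-max #1 returns 20:
  remove root 20; move last element -19 to root → [-19, 18, 19, -4, -2, 5, 14, -6, -8, -15, -10, 2, -14]
  -19 vs larger child 19 at index 2, swap → [19, 18, -19, -4, -2, 5, 14, -6, -8, -15, -10, 2, -14]
  -19 vs larger child 14 at index 6, swap → [19, 18, 14, -4, -2, 5, -19, -6, -8, -15, -10, 2, -14]
extract-max #2 returns 19:
  remove root 19; move last element -14 to root → [-14, 18, 14, -4, -2, 5, -19, -6, -8, -15, -10, 2]
  -14 vs larger child 18 at index 1, swap → [18, -14, 14, -4, -2, 5, -19, -6, -8, -15, -10, 2]
  -14 vs larger child -2 at index 4, swap → [18, -2, 14, -4, -14, 5, -19, -6, -8, -15, -10, 2]
  -14 vs larger child -10 at index 10, swap → [18, -2, 14, -4, -10, 5, -19, -6, -8, -15, -14, 2]
extract-max #3 returns 18:
  remove root 18; move last element 2 to root → [2, -2, 14, -4, -10, 5, -19, -6, -8, -15, -14]
  2 vs larger child 14 at index 2, swap → [14, -2, 2, -4, -10, 5, -19, -6, -8, -15, -14]
  2 vs larger child 5 at index 5, swap → [14, -2, 5, -4, -10, 2, -19, -6, -8, -15, -14]
extract-max #4 returns 14:
  remove root 14; move last element -14 to root → [-14, -2, 5, -4, -10, 2, -19, -6, -8, -15]
  -14 vs larger child 5 at index 2, swap → [5, -2, -14, -4, -10, 2, -19, -6, -8, -15]
  -14 vs larger child 2 at index 5, swap → [5, -2, 2, -4, -10, -14, -19, -6, -8, -15]
extract-max #5 returns 5:
  remove root 5; move last element -15 to root → [-15, -2, 2, -4, -10, -14, -19, -6, -8]
  -15 vs larger child 2 at index 2, swap → [2, -2, -15, -4, -10, -14, -19, -6, -8]
  -15 vs larger child -14 at index 5, swap → [2, -2, -14, -4, -10, -15, -19, -6, -8]
extract-max #6 returns 2:
  remove root 2; move last element -8 to root → [-8, -2, -14, -4, -10, -15, -19, -6]
  -8 vs larger child -2 at index 1, swap → [-2, -8, -14, -4, -10, -15, -19, -6]
  -8 vs larger child -4 at index 3, swap → [-2, -4, -14, -8, -10, -15, -19, -6]
  -8 vs only child -6 at index 7, swap → [-2, -4, -14, -6, -10, -15, -19, -8]

[-2, -4, -14, -6, -10, -15, -19, -8]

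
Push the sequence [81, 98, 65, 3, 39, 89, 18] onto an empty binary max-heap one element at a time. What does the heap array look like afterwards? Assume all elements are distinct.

Insert 81:
  append 81 at index 0 → [81] (no swap needed)
Insert 98:
  append 98 at index 1 → [81, 98]
  98 > parent 81 at index 0, swap → [98, 81]
Insert 65:
  append 65 at index 2 → [98, 81, 65] (no swap needed)
Insert 3:
  append 3 at index 3 → [98, 81, 65, 3] (no swap needed)
Insert 39:
  append 39 at index 4 → [98, 81, 65, 3, 39] (no swap needed)
Insert 89:
  append 89 at index 5 → [98, 81, 65, 3, 39, 89]
  89 > parent 65 at index 2, swap → [98, 81, 89, 3, 39, 65]
Insert 18:
  append 18 at index 6 → [98, 81, 89, 3, 39, 65, 18] (no swap needed)

[98, 81, 89, 3, 39, 65, 18]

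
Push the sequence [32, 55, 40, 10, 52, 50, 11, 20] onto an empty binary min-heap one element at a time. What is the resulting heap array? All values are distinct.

[10, 20, 11, 32, 52, 50, 40, 55]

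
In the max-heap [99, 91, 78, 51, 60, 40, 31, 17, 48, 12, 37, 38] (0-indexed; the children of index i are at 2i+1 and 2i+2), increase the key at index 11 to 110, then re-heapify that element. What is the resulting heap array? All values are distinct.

set index 11 from 38 to 110 → [99, 91, 78, 51, 60, 40, 31, 17, 48, 12, 37, 110]
110 > parent 40 at index 5, swap → [99, 91, 78, 51, 60, 110, 31, 17, 48, 12, 37, 40]
110 > parent 78 at index 2, swap → [99, 91, 110, 51, 60, 78, 31, 17, 48, 12, 37, 40]
110 > parent 99 at index 0, swap → [110, 91, 99, 51, 60, 78, 31, 17, 48, 12, 37, 40]

[110, 91, 99, 51, 60, 78, 31, 17, 48, 12, 37, 40]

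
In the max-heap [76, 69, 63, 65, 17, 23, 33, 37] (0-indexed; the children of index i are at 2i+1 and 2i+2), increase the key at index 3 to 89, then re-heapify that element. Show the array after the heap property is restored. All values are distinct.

[89, 76, 63, 69, 17, 23, 33, 37]

set index 3 from 65 to 89 → [76, 69, 63, 89, 17, 23, 33, 37]
89 > parent 69 at index 1, swap → [76, 89, 63, 69, 17, 23, 33, 37]
89 > parent 76 at index 0, swap → [89, 76, 63, 69, 17, 23, 33, 37]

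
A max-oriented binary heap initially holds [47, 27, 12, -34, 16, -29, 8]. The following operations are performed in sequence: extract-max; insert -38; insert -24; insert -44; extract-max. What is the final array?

extract-max → returns 47:
  remove root 47; move last element 8 to root → [8, 27, 12, -34, 16, -29]
  8 vs larger child 27 at index 1, swap → [27, 8, 12, -34, 16, -29]
  8 vs larger child 16 at index 4, swap → [27, 16, 12, -34, 8, -29]
insert -38:
  append -38 at index 6 → [27, 16, 12, -34, 8, -29, -38] (no swap needed)
insert -24:
  append -24 at index 7 → [27, 16, 12, -34, 8, -29, -38, -24]
  -24 > parent -34 at index 3, swap → [27, 16, 12, -24, 8, -29, -38, -34]
insert -44:
  append -44 at index 8 → [27, 16, 12, -24, 8, -29, -38, -34, -44] (no swap needed)
extract-max → returns 27:
  remove root 27; move last element -44 to root → [-44, 16, 12, -24, 8, -29, -38, -34]
  -44 vs larger child 16 at index 1, swap → [16, -44, 12, -24, 8, -29, -38, -34]
  -44 vs larger child 8 at index 4, swap → [16, 8, 12, -24, -44, -29, -38, -34]

[16, 8, 12, -24, -44, -29, -38, -34]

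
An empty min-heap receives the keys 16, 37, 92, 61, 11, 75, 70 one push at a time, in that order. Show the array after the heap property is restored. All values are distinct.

Insert 16:
  append 16 at index 0 → [16] (no swap needed)
Insert 37:
  append 37 at index 1 → [16, 37] (no swap needed)
Insert 92:
  append 92 at index 2 → [16, 37, 92] (no swap needed)
Insert 61:
  append 61 at index 3 → [16, 37, 92, 61] (no swap needed)
Insert 11:
  append 11 at index 4 → [16, 37, 92, 61, 11]
  11 < parent 37 at index 1, swap → [16, 11, 92, 61, 37]
  11 < parent 16 at index 0, swap → [11, 16, 92, 61, 37]
Insert 75:
  append 75 at index 5 → [11, 16, 92, 61, 37, 75]
  75 < parent 92 at index 2, swap → [11, 16, 75, 61, 37, 92]
Insert 70:
  append 70 at index 6 → [11, 16, 75, 61, 37, 92, 70]
  70 < parent 75 at index 2, swap → [11, 16, 70, 61, 37, 92, 75]

[11, 16, 70, 61, 37, 92, 75]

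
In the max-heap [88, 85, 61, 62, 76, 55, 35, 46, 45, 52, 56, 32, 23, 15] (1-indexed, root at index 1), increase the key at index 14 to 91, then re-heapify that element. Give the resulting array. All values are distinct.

set index 14 from 15 to 91 → [88, 85, 61, 62, 76, 55, 35, 46, 45, 52, 56, 32, 23, 91]
91 > parent 35 at index 7, swap → [88, 85, 61, 62, 76, 55, 91, 46, 45, 52, 56, 32, 23, 35]
91 > parent 61 at index 3, swap → [88, 85, 91, 62, 76, 55, 61, 46, 45, 52, 56, 32, 23, 35]
91 > parent 88 at index 1, swap → [91, 85, 88, 62, 76, 55, 61, 46, 45, 52, 56, 32, 23, 35]

[91, 85, 88, 62, 76, 55, 61, 46, 45, 52, 56, 32, 23, 35]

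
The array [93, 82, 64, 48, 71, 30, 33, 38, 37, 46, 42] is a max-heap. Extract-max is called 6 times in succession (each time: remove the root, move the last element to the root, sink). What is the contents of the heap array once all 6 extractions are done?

[42, 38, 37, 33, 30]

extract-max #1 returns 93:
  remove root 93; move last element 42 to root → [42, 82, 64, 48, 71, 30, 33, 38, 37, 46]
  42 vs larger child 82 at index 1, swap → [82, 42, 64, 48, 71, 30, 33, 38, 37, 46]
  42 vs larger child 71 at index 4, swap → [82, 71, 64, 48, 42, 30, 33, 38, 37, 46]
  42 vs only child 46 at index 9, swap → [82, 71, 64, 48, 46, 30, 33, 38, 37, 42]
extract-max #2 returns 82:
  remove root 82; move last element 42 to root → [42, 71, 64, 48, 46, 30, 33, 38, 37]
  42 vs larger child 71 at index 1, swap → [71, 42, 64, 48, 46, 30, 33, 38, 37]
  42 vs larger child 48 at index 3, swap → [71, 48, 64, 42, 46, 30, 33, 38, 37]
extract-max #3 returns 71:
  remove root 71; move last element 37 to root → [37, 48, 64, 42, 46, 30, 33, 38]
  37 vs larger child 64 at index 2, swap → [64, 48, 37, 42, 46, 30, 33, 38]
extract-max #4 returns 64:
  remove root 64; move last element 38 to root → [38, 48, 37, 42, 46, 30, 33]
  38 vs larger child 48 at index 1, swap → [48, 38, 37, 42, 46, 30, 33]
  38 vs larger child 46 at index 4, swap → [48, 46, 37, 42, 38, 30, 33]
extract-max #5 returns 48:
  remove root 48; move last element 33 to root → [33, 46, 37, 42, 38, 30]
  33 vs larger child 46 at index 1, swap → [46, 33, 37, 42, 38, 30]
  33 vs larger child 42 at index 3, swap → [46, 42, 37, 33, 38, 30]
extract-max #6 returns 46:
  remove root 46; move last element 30 to root → [30, 42, 37, 33, 38]
  30 vs larger child 42 at index 1, swap → [42, 30, 37, 33, 38]
  30 vs larger child 38 at index 4, swap → [42, 38, 37, 33, 30]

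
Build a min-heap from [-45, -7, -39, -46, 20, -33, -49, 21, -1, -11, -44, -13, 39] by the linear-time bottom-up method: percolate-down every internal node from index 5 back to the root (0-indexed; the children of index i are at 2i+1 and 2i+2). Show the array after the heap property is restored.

[-49, -46, -45, -7, -44, -33, -39, 21, -1, -11, 20, -13, 39]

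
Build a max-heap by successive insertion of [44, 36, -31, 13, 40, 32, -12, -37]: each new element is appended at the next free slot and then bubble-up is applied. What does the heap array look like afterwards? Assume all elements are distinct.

[44, 40, 32, 13, 36, -31, -12, -37]

Insert 44:
  append 44 at index 0 → [44] (no swap needed)
Insert 36:
  append 36 at index 1 → [44, 36] (no swap needed)
Insert -31:
  append -31 at index 2 → [44, 36, -31] (no swap needed)
Insert 13:
  append 13 at index 3 → [44, 36, -31, 13] (no swap needed)
Insert 40:
  append 40 at index 4 → [44, 36, -31, 13, 40]
  40 > parent 36 at index 1, swap → [44, 40, -31, 13, 36]
Insert 32:
  append 32 at index 5 → [44, 40, -31, 13, 36, 32]
  32 > parent -31 at index 2, swap → [44, 40, 32, 13, 36, -31]
Insert -12:
  append -12 at index 6 → [44, 40, 32, 13, 36, -31, -12] (no swap needed)
Insert -37:
  append -37 at index 7 → [44, 40, 32, 13, 36, -31, -12, -37] (no swap needed)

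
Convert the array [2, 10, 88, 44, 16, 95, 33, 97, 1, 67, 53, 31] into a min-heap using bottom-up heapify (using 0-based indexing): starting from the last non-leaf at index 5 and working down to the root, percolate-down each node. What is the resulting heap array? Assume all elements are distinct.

sift down from index 5:
  95 vs only child 31 at index 11, swap → [2, 10, 88, 44, 16, 31, 33, 97, 1, 67, 53, 95]
sift down from index 4: already satisfies heap property
sift down from index 3:
  44 vs smaller child 1 at index 8, swap → [2, 10, 88, 1, 16, 31, 33, 97, 44, 67, 53, 95]
sift down from index 2:
  88 vs smaller child 31 at index 5, swap → [2, 10, 31, 1, 16, 88, 33, 97, 44, 67, 53, 95]
sift down from index 1:
  10 vs smaller child 1 at index 3, swap → [2, 1, 31, 10, 16, 88, 33, 97, 44, 67, 53, 95]
sift down from index 0:
  2 vs smaller child 1 at index 1, swap → [1, 2, 31, 10, 16, 88, 33, 97, 44, 67, 53, 95]

[1, 2, 31, 10, 16, 88, 33, 97, 44, 67, 53, 95]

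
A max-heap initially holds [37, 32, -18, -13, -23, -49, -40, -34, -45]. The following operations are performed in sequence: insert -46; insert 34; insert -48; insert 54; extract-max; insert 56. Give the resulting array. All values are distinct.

[56, 34, 37, -13, 32, -18, -40, -34, -45, -46, -23, -49, -48]

insert -46:
  append -46 at index 9 → [37, 32, -18, -13, -23, -49, -40, -34, -45, -46] (no swap needed)
insert 34:
  append 34 at index 10 → [37, 32, -18, -13, -23, -49, -40, -34, -45, -46, 34]
  34 > parent -23 at index 4, swap → [37, 32, -18, -13, 34, -49, -40, -34, -45, -46, -23]
  34 > parent 32 at index 1, swap → [37, 34, -18, -13, 32, -49, -40, -34, -45, -46, -23]
insert -48:
  append -48 at index 11 → [37, 34, -18, -13, 32, -49, -40, -34, -45, -46, -23, -48]
  -48 > parent -49 at index 5, swap → [37, 34, -18, -13, 32, -48, -40, -34, -45, -46, -23, -49]
insert 54:
  append 54 at index 12 → [37, 34, -18, -13, 32, -48, -40, -34, -45, -46, -23, -49, 54]
  54 > parent -48 at index 5, swap → [37, 34, -18, -13, 32, 54, -40, -34, -45, -46, -23, -49, -48]
  54 > parent -18 at index 2, swap → [37, 34, 54, -13, 32, -18, -40, -34, -45, -46, -23, -49, -48]
  54 > parent 37 at index 0, swap → [54, 34, 37, -13, 32, -18, -40, -34, -45, -46, -23, -49, -48]
extract-max → returns 54:
  remove root 54; move last element -48 to root → [-48, 34, 37, -13, 32, -18, -40, -34, -45, -46, -23, -49]
  -48 vs larger child 37 at index 2, swap → [37, 34, -48, -13, 32, -18, -40, -34, -45, -46, -23, -49]
  -48 vs larger child -18 at index 5, swap → [37, 34, -18, -13, 32, -48, -40, -34, -45, -46, -23, -49]
insert 56:
  append 56 at index 12 → [37, 34, -18, -13, 32, -48, -40, -34, -45, -46, -23, -49, 56]
  56 > parent -48 at index 5, swap → [37, 34, -18, -13, 32, 56, -40, -34, -45, -46, -23, -49, -48]
  56 > parent -18 at index 2, swap → [37, 34, 56, -13, 32, -18, -40, -34, -45, -46, -23, -49, -48]
  56 > parent 37 at index 0, swap → [56, 34, 37, -13, 32, -18, -40, -34, -45, -46, -23, -49, -48]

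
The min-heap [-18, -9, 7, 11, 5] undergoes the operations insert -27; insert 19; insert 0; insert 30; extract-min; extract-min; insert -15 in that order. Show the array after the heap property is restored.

[-15, -9, 7, 0, 5, 30, 19, 11]

insert -27:
  append -27 at index 5 → [-18, -9, 7, 11, 5, -27]
  -27 < parent 7 at index 2, swap → [-18, -9, -27, 11, 5, 7]
  -27 < parent -18 at index 0, swap → [-27, -9, -18, 11, 5, 7]
insert 19:
  append 19 at index 6 → [-27, -9, -18, 11, 5, 7, 19] (no swap needed)
insert 0:
  append 0 at index 7 → [-27, -9, -18, 11, 5, 7, 19, 0]
  0 < parent 11 at index 3, swap → [-27, -9, -18, 0, 5, 7, 19, 11]
insert 30:
  append 30 at index 8 → [-27, -9, -18, 0, 5, 7, 19, 11, 30] (no swap needed)
extract-min → returns -27:
  remove root -27; move last element 30 to root → [30, -9, -18, 0, 5, 7, 19, 11]
  30 vs smaller child -18 at index 2, swap → [-18, -9, 30, 0, 5, 7, 19, 11]
  30 vs smaller child 7 at index 5, swap → [-18, -9, 7, 0, 5, 30, 19, 11]
extract-min → returns -18:
  remove root -18; move last element 11 to root → [11, -9, 7, 0, 5, 30, 19]
  11 vs smaller child -9 at index 1, swap → [-9, 11, 7, 0, 5, 30, 19]
  11 vs smaller child 0 at index 3, swap → [-9, 0, 7, 11, 5, 30, 19]
insert -15:
  append -15 at index 7 → [-9, 0, 7, 11, 5, 30, 19, -15]
  -15 < parent 11 at index 3, swap → [-9, 0, 7, -15, 5, 30, 19, 11]
  -15 < parent 0 at index 1, swap → [-9, -15, 7, 0, 5, 30, 19, 11]
  -15 < parent -9 at index 0, swap → [-15, -9, 7, 0, 5, 30, 19, 11]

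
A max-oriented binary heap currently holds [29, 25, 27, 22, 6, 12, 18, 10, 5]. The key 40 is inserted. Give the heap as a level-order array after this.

append 40 at index 9 → [29, 25, 27, 22, 6, 12, 18, 10, 5, 40]
40 > parent 6 at index 4, swap → [29, 25, 27, 22, 40, 12, 18, 10, 5, 6]
40 > parent 25 at index 1, swap → [29, 40, 27, 22, 25, 12, 18, 10, 5, 6]
40 > parent 29 at index 0, swap → [40, 29, 27, 22, 25, 12, 18, 10, 5, 6]

[40, 29, 27, 22, 25, 12, 18, 10, 5, 6]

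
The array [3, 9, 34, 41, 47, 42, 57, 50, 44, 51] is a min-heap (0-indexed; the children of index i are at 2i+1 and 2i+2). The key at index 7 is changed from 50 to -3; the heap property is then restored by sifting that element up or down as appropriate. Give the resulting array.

set index 7 from 50 to -3 → [3, 9, 34, 41, 47, 42, 57, -3, 44, 51]
-3 < parent 41 at index 3, swap → [3, 9, 34, -3, 47, 42, 57, 41, 44, 51]
-3 < parent 9 at index 1, swap → [3, -3, 34, 9, 47, 42, 57, 41, 44, 51]
-3 < parent 3 at index 0, swap → [-3, 3, 34, 9, 47, 42, 57, 41, 44, 51]

[-3, 3, 34, 9, 47, 42, 57, 41, 44, 51]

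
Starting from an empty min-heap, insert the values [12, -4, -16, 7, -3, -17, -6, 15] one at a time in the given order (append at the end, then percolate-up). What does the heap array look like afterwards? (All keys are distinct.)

Insert 12:
  append 12 at index 0 → [12] (no swap needed)
Insert -4:
  append -4 at index 1 → [12, -4]
  -4 < parent 12 at index 0, swap → [-4, 12]
Insert -16:
  append -16 at index 2 → [-4, 12, -16]
  -16 < parent -4 at index 0, swap → [-16, 12, -4]
Insert 7:
  append 7 at index 3 → [-16, 12, -4, 7]
  7 < parent 12 at index 1, swap → [-16, 7, -4, 12]
Insert -3:
  append -3 at index 4 → [-16, 7, -4, 12, -3]
  -3 < parent 7 at index 1, swap → [-16, -3, -4, 12, 7]
Insert -17:
  append -17 at index 5 → [-16, -3, -4, 12, 7, -17]
  -17 < parent -4 at index 2, swap → [-16, -3, -17, 12, 7, -4]
  -17 < parent -16 at index 0, swap → [-17, -3, -16, 12, 7, -4]
Insert -6:
  append -6 at index 6 → [-17, -3, -16, 12, 7, -4, -6] (no swap needed)
Insert 15:
  append 15 at index 7 → [-17, -3, -16, 12, 7, -4, -6, 15] (no swap needed)

[-17, -3, -16, 12, 7, -4, -6, 15]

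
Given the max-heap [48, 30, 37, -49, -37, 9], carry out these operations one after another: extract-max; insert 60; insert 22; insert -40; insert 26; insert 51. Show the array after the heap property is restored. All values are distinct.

extract-max → returns 48:
  remove root 48; move last element 9 to root → [9, 30, 37, -49, -37]
  9 vs larger child 37 at index 2, swap → [37, 30, 9, -49, -37]
insert 60:
  append 60 at index 5 → [37, 30, 9, -49, -37, 60]
  60 > parent 9 at index 2, swap → [37, 30, 60, -49, -37, 9]
  60 > parent 37 at index 0, swap → [60, 30, 37, -49, -37, 9]
insert 22:
  append 22 at index 6 → [60, 30, 37, -49, -37, 9, 22] (no swap needed)
insert -40:
  append -40 at index 7 → [60, 30, 37, -49, -37, 9, 22, -40]
  -40 > parent -49 at index 3, swap → [60, 30, 37, -40, -37, 9, 22, -49]
insert 26:
  append 26 at index 8 → [60, 30, 37, -40, -37, 9, 22, -49, 26]
  26 > parent -40 at index 3, swap → [60, 30, 37, 26, -37, 9, 22, -49, -40]
insert 51:
  append 51 at index 9 → [60, 30, 37, 26, -37, 9, 22, -49, -40, 51]
  51 > parent -37 at index 4, swap → [60, 30, 37, 26, 51, 9, 22, -49, -40, -37]
  51 > parent 30 at index 1, swap → [60, 51, 37, 26, 30, 9, 22, -49, -40, -37]

[60, 51, 37, 26, 30, 9, 22, -49, -40, -37]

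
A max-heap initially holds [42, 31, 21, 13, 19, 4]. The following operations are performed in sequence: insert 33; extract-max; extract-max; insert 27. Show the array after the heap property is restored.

insert 33:
  append 33 at index 6 → [42, 31, 21, 13, 19, 4, 33]
  33 > parent 21 at index 2, swap → [42, 31, 33, 13, 19, 4, 21]
extract-max → returns 42:
  remove root 42; move last element 21 to root → [21, 31, 33, 13, 19, 4]
  21 vs larger child 33 at index 2, swap → [33, 31, 21, 13, 19, 4]
extract-max → returns 33:
  remove root 33; move last element 4 to root → [4, 31, 21, 13, 19]
  4 vs larger child 31 at index 1, swap → [31, 4, 21, 13, 19]
  4 vs larger child 19 at index 4, swap → [31, 19, 21, 13, 4]
insert 27:
  append 27 at index 5 → [31, 19, 21, 13, 4, 27]
  27 > parent 21 at index 2, swap → [31, 19, 27, 13, 4, 21]

[31, 19, 27, 13, 4, 21]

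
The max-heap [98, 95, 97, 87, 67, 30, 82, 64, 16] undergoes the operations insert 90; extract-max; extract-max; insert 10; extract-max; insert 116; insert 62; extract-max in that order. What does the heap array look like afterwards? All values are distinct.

insert 90:
  append 90 at index 9 → [98, 95, 97, 87, 67, 30, 82, 64, 16, 90]
  90 > parent 67 at index 4, swap → [98, 95, 97, 87, 90, 30, 82, 64, 16, 67]
extract-max → returns 98:
  remove root 98; move last element 67 to root → [67, 95, 97, 87, 90, 30, 82, 64, 16]
  67 vs larger child 97 at index 2, swap → [97, 95, 67, 87, 90, 30, 82, 64, 16]
  67 vs larger child 82 at index 6, swap → [97, 95, 82, 87, 90, 30, 67, 64, 16]
extract-max → returns 97:
  remove root 97; move last element 16 to root → [16, 95, 82, 87, 90, 30, 67, 64]
  16 vs larger child 95 at index 1, swap → [95, 16, 82, 87, 90, 30, 67, 64]
  16 vs larger child 90 at index 4, swap → [95, 90, 82, 87, 16, 30, 67, 64]
insert 10:
  append 10 at index 8 → [95, 90, 82, 87, 16, 30, 67, 64, 10] (no swap needed)
extract-max → returns 95:
  remove root 95; move last element 10 to root → [10, 90, 82, 87, 16, 30, 67, 64]
  10 vs larger child 90 at index 1, swap → [90, 10, 82, 87, 16, 30, 67, 64]
  10 vs larger child 87 at index 3, swap → [90, 87, 82, 10, 16, 30, 67, 64]
  10 vs only child 64 at index 7, swap → [90, 87, 82, 64, 16, 30, 67, 10]
insert 116:
  append 116 at index 8 → [90, 87, 82, 64, 16, 30, 67, 10, 116]
  116 > parent 64 at index 3, swap → [90, 87, 82, 116, 16, 30, 67, 10, 64]
  116 > parent 87 at index 1, swap → [90, 116, 82, 87, 16, 30, 67, 10, 64]
  116 > parent 90 at index 0, swap → [116, 90, 82, 87, 16, 30, 67, 10, 64]
insert 62:
  append 62 at index 9 → [116, 90, 82, 87, 16, 30, 67, 10, 64, 62]
  62 > parent 16 at index 4, swap → [116, 90, 82, 87, 62, 30, 67, 10, 64, 16]
extract-max → returns 116:
  remove root 116; move last element 16 to root → [16, 90, 82, 87, 62, 30, 67, 10, 64]
  16 vs larger child 90 at index 1, swap → [90, 16, 82, 87, 62, 30, 67, 10, 64]
  16 vs larger child 87 at index 3, swap → [90, 87, 82, 16, 62, 30, 67, 10, 64]
  16 vs larger child 64 at index 8, swap → [90, 87, 82, 64, 62, 30, 67, 10, 16]

[90, 87, 82, 64, 62, 30, 67, 10, 16]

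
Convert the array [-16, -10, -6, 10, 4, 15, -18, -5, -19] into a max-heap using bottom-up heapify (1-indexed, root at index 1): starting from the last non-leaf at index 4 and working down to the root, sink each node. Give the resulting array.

sift down from index 4: already satisfies heap property
sift down from index 3:
  -6 vs larger child 15 at index 6, swap → [-16, -10, 15, 10, 4, -6, -18, -5, -19]
sift down from index 2:
  -10 vs larger child 10 at index 4, swap → [-16, 10, 15, -10, 4, -6, -18, -5, -19]
  -10 vs larger child -5 at index 8, swap → [-16, 10, 15, -5, 4, -6, -18, -10, -19]
sift down from index 1:
  -16 vs larger child 15 at index 3, swap → [15, 10, -16, -5, 4, -6, -18, -10, -19]
  -16 vs larger child -6 at index 6, swap → [15, 10, -6, -5, 4, -16, -18, -10, -19]

[15, 10, -6, -5, 4, -16, -18, -10, -19]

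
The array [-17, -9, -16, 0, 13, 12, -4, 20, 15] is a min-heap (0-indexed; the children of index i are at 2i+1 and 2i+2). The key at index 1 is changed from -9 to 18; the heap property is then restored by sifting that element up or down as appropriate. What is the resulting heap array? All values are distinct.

set index 1 from -9 to 18 → [-17, 18, -16, 0, 13, 12, -4, 20, 15]
18 vs smaller child 0 at index 3, swap → [-17, 0, -16, 18, 13, 12, -4, 20, 15]
18 vs smaller child 15 at index 8, swap → [-17, 0, -16, 15, 13, 12, -4, 20, 18]

[-17, 0, -16, 15, 13, 12, -4, 20, 18]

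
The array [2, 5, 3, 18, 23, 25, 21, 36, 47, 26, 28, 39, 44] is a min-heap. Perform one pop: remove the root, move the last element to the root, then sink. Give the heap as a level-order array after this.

[3, 5, 21, 18, 23, 25, 44, 36, 47, 26, 28, 39]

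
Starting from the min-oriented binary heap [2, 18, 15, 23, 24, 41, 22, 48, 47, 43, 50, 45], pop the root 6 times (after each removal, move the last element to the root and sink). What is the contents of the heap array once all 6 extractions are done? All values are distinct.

extract-min #1 returns 2:
  remove root 2; move last element 45 to root → [45, 18, 15, 23, 24, 41, 22, 48, 47, 43, 50]
  45 vs smaller child 15 at index 2, swap → [15, 18, 45, 23, 24, 41, 22, 48, 47, 43, 50]
  45 vs smaller child 22 at index 6, swap → [15, 18, 22, 23, 24, 41, 45, 48, 47, 43, 50]
extract-min #2 returns 15:
  remove root 15; move last element 50 to root → [50, 18, 22, 23, 24, 41, 45, 48, 47, 43]
  50 vs smaller child 18 at index 1, swap → [18, 50, 22, 23, 24, 41, 45, 48, 47, 43]
  50 vs smaller child 23 at index 3, swap → [18, 23, 22, 50, 24, 41, 45, 48, 47, 43]
  50 vs smaller child 47 at index 8, swap → [18, 23, 22, 47, 24, 41, 45, 48, 50, 43]
extract-min #3 returns 18:
  remove root 18; move last element 43 to root → [43, 23, 22, 47, 24, 41, 45, 48, 50]
  43 vs smaller child 22 at index 2, swap → [22, 23, 43, 47, 24, 41, 45, 48, 50]
  43 vs smaller child 41 at index 5, swap → [22, 23, 41, 47, 24, 43, 45, 48, 50]
extract-min #4 returns 22:
  remove root 22; move last element 50 to root → [50, 23, 41, 47, 24, 43, 45, 48]
  50 vs smaller child 23 at index 1, swap → [23, 50, 41, 47, 24, 43, 45, 48]
  50 vs smaller child 24 at index 4, swap → [23, 24, 41, 47, 50, 43, 45, 48]
extract-min #5 returns 23:
  remove root 23; move last element 48 to root → [48, 24, 41, 47, 50, 43, 45]
  48 vs smaller child 24 at index 1, swap → [24, 48, 41, 47, 50, 43, 45]
  48 vs smaller child 47 at index 3, swap → [24, 47, 41, 48, 50, 43, 45]
extract-min #6 returns 24:
  remove root 24; move last element 45 to root → [45, 47, 41, 48, 50, 43]
  45 vs smaller child 41 at index 2, swap → [41, 47, 45, 48, 50, 43]
  45 vs only child 43 at index 5, swap → [41, 47, 43, 48, 50, 45]

[41, 47, 43, 48, 50, 45]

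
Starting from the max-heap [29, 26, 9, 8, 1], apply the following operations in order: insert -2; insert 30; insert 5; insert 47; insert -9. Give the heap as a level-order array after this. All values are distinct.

[47, 30, 29, 26, 1, -2, 9, 5, 8, -9]

insert -2:
  append -2 at index 5 → [29, 26, 9, 8, 1, -2] (no swap needed)
insert 30:
  append 30 at index 6 → [29, 26, 9, 8, 1, -2, 30]
  30 > parent 9 at index 2, swap → [29, 26, 30, 8, 1, -2, 9]
  30 > parent 29 at index 0, swap → [30, 26, 29, 8, 1, -2, 9]
insert 5:
  append 5 at index 7 → [30, 26, 29, 8, 1, -2, 9, 5] (no swap needed)
insert 47:
  append 47 at index 8 → [30, 26, 29, 8, 1, -2, 9, 5, 47]
  47 > parent 8 at index 3, swap → [30, 26, 29, 47, 1, -2, 9, 5, 8]
  47 > parent 26 at index 1, swap → [30, 47, 29, 26, 1, -2, 9, 5, 8]
  47 > parent 30 at index 0, swap → [47, 30, 29, 26, 1, -2, 9, 5, 8]
insert -9:
  append -9 at index 9 → [47, 30, 29, 26, 1, -2, 9, 5, 8, -9] (no swap needed)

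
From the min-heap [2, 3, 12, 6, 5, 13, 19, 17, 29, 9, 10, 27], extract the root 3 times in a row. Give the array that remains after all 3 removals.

extract-min #1 returns 2:
  remove root 2; move last element 27 to root → [27, 3, 12, 6, 5, 13, 19, 17, 29, 9, 10]
  27 vs smaller child 3 at index 1, swap → [3, 27, 12, 6, 5, 13, 19, 17, 29, 9, 10]
  27 vs smaller child 5 at index 4, swap → [3, 5, 12, 6, 27, 13, 19, 17, 29, 9, 10]
  27 vs smaller child 9 at index 9, swap → [3, 5, 12, 6, 9, 13, 19, 17, 29, 27, 10]
extract-min #2 returns 3:
  remove root 3; move last element 10 to root → [10, 5, 12, 6, 9, 13, 19, 17, 29, 27]
  10 vs smaller child 5 at index 1, swap → [5, 10, 12, 6, 9, 13, 19, 17, 29, 27]
  10 vs smaller child 6 at index 3, swap → [5, 6, 12, 10, 9, 13, 19, 17, 29, 27]
extract-min #3 returns 5:
  remove root 5; move last element 27 to root → [27, 6, 12, 10, 9, 13, 19, 17, 29]
  27 vs smaller child 6 at index 1, swap → [6, 27, 12, 10, 9, 13, 19, 17, 29]
  27 vs smaller child 9 at index 4, swap → [6, 9, 12, 10, 27, 13, 19, 17, 29]

[6, 9, 12, 10, 27, 13, 19, 17, 29]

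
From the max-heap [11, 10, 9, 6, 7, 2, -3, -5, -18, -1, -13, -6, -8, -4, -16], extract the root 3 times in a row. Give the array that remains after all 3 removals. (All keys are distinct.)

[7, 6, 2, -5, -1, -4, -3, -8, -18, -16, -13, -6]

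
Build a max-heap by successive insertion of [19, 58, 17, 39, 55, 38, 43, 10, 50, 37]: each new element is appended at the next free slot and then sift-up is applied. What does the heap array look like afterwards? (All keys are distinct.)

[58, 55, 43, 50, 39, 17, 38, 10, 19, 37]

Insert 19:
  append 19 at index 0 → [19] (no swap needed)
Insert 58:
  append 58 at index 1 → [19, 58]
  58 > parent 19 at index 0, swap → [58, 19]
Insert 17:
  append 17 at index 2 → [58, 19, 17] (no swap needed)
Insert 39:
  append 39 at index 3 → [58, 19, 17, 39]
  39 > parent 19 at index 1, swap → [58, 39, 17, 19]
Insert 55:
  append 55 at index 4 → [58, 39, 17, 19, 55]
  55 > parent 39 at index 1, swap → [58, 55, 17, 19, 39]
Insert 38:
  append 38 at index 5 → [58, 55, 17, 19, 39, 38]
  38 > parent 17 at index 2, swap → [58, 55, 38, 19, 39, 17]
Insert 43:
  append 43 at index 6 → [58, 55, 38, 19, 39, 17, 43]
  43 > parent 38 at index 2, swap → [58, 55, 43, 19, 39, 17, 38]
Insert 10:
  append 10 at index 7 → [58, 55, 43, 19, 39, 17, 38, 10] (no swap needed)
Insert 50:
  append 50 at index 8 → [58, 55, 43, 19, 39, 17, 38, 10, 50]
  50 > parent 19 at index 3, swap → [58, 55, 43, 50, 39, 17, 38, 10, 19]
Insert 37:
  append 37 at index 9 → [58, 55, 43, 50, 39, 17, 38, 10, 19, 37] (no swap needed)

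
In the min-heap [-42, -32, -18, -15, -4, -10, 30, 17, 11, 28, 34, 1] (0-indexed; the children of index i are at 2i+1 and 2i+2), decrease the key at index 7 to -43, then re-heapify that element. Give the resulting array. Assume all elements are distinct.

[-43, -42, -18, -32, -4, -10, 30, -15, 11, 28, 34, 1]

set index 7 from 17 to -43 → [-42, -32, -18, -15, -4, -10, 30, -43, 11, 28, 34, 1]
-43 < parent -15 at index 3, swap → [-42, -32, -18, -43, -4, -10, 30, -15, 11, 28, 34, 1]
-43 < parent -32 at index 1, swap → [-42, -43, -18, -32, -4, -10, 30, -15, 11, 28, 34, 1]
-43 < parent -42 at index 0, swap → [-43, -42, -18, -32, -4, -10, 30, -15, 11, 28, 34, 1]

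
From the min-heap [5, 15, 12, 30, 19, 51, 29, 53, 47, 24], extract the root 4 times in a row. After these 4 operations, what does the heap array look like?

[24, 30, 29, 53, 47, 51]

extract-min #1 returns 5:
  remove root 5; move last element 24 to root → [24, 15, 12, 30, 19, 51, 29, 53, 47]
  24 vs smaller child 12 at index 2, swap → [12, 15, 24, 30, 19, 51, 29, 53, 47]
extract-min #2 returns 12:
  remove root 12; move last element 47 to root → [47, 15, 24, 30, 19, 51, 29, 53]
  47 vs smaller child 15 at index 1, swap → [15, 47, 24, 30, 19, 51, 29, 53]
  47 vs smaller child 19 at index 4, swap → [15, 19, 24, 30, 47, 51, 29, 53]
extract-min #3 returns 15:
  remove root 15; move last element 53 to root → [53, 19, 24, 30, 47, 51, 29]
  53 vs smaller child 19 at index 1, swap → [19, 53, 24, 30, 47, 51, 29]
  53 vs smaller child 30 at index 3, swap → [19, 30, 24, 53, 47, 51, 29]
extract-min #4 returns 19:
  remove root 19; move last element 29 to root → [29, 30, 24, 53, 47, 51]
  29 vs smaller child 24 at index 2, swap → [24, 30, 29, 53, 47, 51]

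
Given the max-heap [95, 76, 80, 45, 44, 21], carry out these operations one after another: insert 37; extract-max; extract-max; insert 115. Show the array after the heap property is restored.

insert 37:
  append 37 at index 6 → [95, 76, 80, 45, 44, 21, 37] (no swap needed)
extract-max → returns 95:
  remove root 95; move last element 37 to root → [37, 76, 80, 45, 44, 21]
  37 vs larger child 80 at index 2, swap → [80, 76, 37, 45, 44, 21]
extract-max → returns 80:
  remove root 80; move last element 21 to root → [21, 76, 37, 45, 44]
  21 vs larger child 76 at index 1, swap → [76, 21, 37, 45, 44]
  21 vs larger child 45 at index 3, swap → [76, 45, 37, 21, 44]
insert 115:
  append 115 at index 5 → [76, 45, 37, 21, 44, 115]
  115 > parent 37 at index 2, swap → [76, 45, 115, 21, 44, 37]
  115 > parent 76 at index 0, swap → [115, 45, 76, 21, 44, 37]

[115, 45, 76, 21, 44, 37]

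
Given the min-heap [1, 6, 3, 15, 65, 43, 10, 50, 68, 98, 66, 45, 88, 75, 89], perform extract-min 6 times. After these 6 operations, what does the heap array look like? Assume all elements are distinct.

[45, 50, 66, 68, 65, 98, 75, 89, 88]

extract-min #1 returns 1:
  remove root 1; move last element 89 to root → [89, 6, 3, 15, 65, 43, 10, 50, 68, 98, 66, 45, 88, 75]
  89 vs smaller child 3 at index 2, swap → [3, 6, 89, 15, 65, 43, 10, 50, 68, 98, 66, 45, 88, 75]
  89 vs smaller child 10 at index 6, swap → [3, 6, 10, 15, 65, 43, 89, 50, 68, 98, 66, 45, 88, 75]
  89 vs only child 75 at index 13, swap → [3, 6, 10, 15, 65, 43, 75, 50, 68, 98, 66, 45, 88, 89]
extract-min #2 returns 3:
  remove root 3; move last element 89 to root → [89, 6, 10, 15, 65, 43, 75, 50, 68, 98, 66, 45, 88]
  89 vs smaller child 6 at index 1, swap → [6, 89, 10, 15, 65, 43, 75, 50, 68, 98, 66, 45, 88]
  89 vs smaller child 15 at index 3, swap → [6, 15, 10, 89, 65, 43, 75, 50, 68, 98, 66, 45, 88]
  89 vs smaller child 50 at index 7, swap → [6, 15, 10, 50, 65, 43, 75, 89, 68, 98, 66, 45, 88]
extract-min #3 returns 6:
  remove root 6; move last element 88 to root → [88, 15, 10, 50, 65, 43, 75, 89, 68, 98, 66, 45]
  88 vs smaller child 10 at index 2, swap → [10, 15, 88, 50, 65, 43, 75, 89, 68, 98, 66, 45]
  88 vs smaller child 43 at index 5, swap → [10, 15, 43, 50, 65, 88, 75, 89, 68, 98, 66, 45]
  88 vs only child 45 at index 11, swap → [10, 15, 43, 50, 65, 45, 75, 89, 68, 98, 66, 88]
extract-min #4 returns 10:
  remove root 10; move last element 88 to root → [88, 15, 43, 50, 65, 45, 75, 89, 68, 98, 66]
  88 vs smaller child 15 at index 1, swap → [15, 88, 43, 50, 65, 45, 75, 89, 68, 98, 66]
  88 vs smaller child 50 at index 3, swap → [15, 50, 43, 88, 65, 45, 75, 89, 68, 98, 66]
  88 vs smaller child 68 at index 8, swap → [15, 50, 43, 68, 65, 45, 75, 89, 88, 98, 66]
extract-min #5 returns 15:
  remove root 15; move last element 66 to root → [66, 50, 43, 68, 65, 45, 75, 89, 88, 98]
  66 vs smaller child 43 at index 2, swap → [43, 50, 66, 68, 65, 45, 75, 89, 88, 98]
  66 vs smaller child 45 at index 5, swap → [43, 50, 45, 68, 65, 66, 75, 89, 88, 98]
extract-min #6 returns 43:
  remove root 43; move last element 98 to root → [98, 50, 45, 68, 65, 66, 75, 89, 88]
  98 vs smaller child 45 at index 2, swap → [45, 50, 98, 68, 65, 66, 75, 89, 88]
  98 vs smaller child 66 at index 5, swap → [45, 50, 66, 68, 65, 98, 75, 89, 88]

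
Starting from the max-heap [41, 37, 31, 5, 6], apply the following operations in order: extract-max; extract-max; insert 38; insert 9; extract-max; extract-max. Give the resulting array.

[9, 6, 5]

extract-max → returns 41:
  remove root 41; move last element 6 to root → [6, 37, 31, 5]
  6 vs larger child 37 at index 1, swap → [37, 6, 31, 5]
extract-max → returns 37:
  remove root 37; move last element 5 to root → [5, 6, 31]
  5 vs larger child 31 at index 2, swap → [31, 6, 5]
insert 38:
  append 38 at index 3 → [31, 6, 5, 38]
  38 > parent 6 at index 1, swap → [31, 38, 5, 6]
  38 > parent 31 at index 0, swap → [38, 31, 5, 6]
insert 9:
  append 9 at index 4 → [38, 31, 5, 6, 9] (no swap needed)
extract-max → returns 38:
  remove root 38; move last element 9 to root → [9, 31, 5, 6]
  9 vs larger child 31 at index 1, swap → [31, 9, 5, 6]
extract-max → returns 31:
  remove root 31; move last element 6 to root → [6, 9, 5]
  6 vs larger child 9 at index 1, swap → [9, 6, 5]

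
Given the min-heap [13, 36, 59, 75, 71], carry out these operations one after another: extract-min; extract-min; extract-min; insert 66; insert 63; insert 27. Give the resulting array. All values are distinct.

extract-min → returns 13:
  remove root 13; move last element 71 to root → [71, 36, 59, 75]
  71 vs smaller child 36 at index 1, swap → [36, 71, 59, 75]
extract-min → returns 36:
  remove root 36; move last element 75 to root → [75, 71, 59]
  75 vs smaller child 59 at index 2, swap → [59, 71, 75]
extract-min → returns 59:
  remove root 59; move last element 75 to root → [75, 71]
  75 vs only child 71 at index 1, swap → [71, 75]
insert 66:
  append 66 at index 2 → [71, 75, 66]
  66 < parent 71 at index 0, swap → [66, 75, 71]
insert 63:
  append 63 at index 3 → [66, 75, 71, 63]
  63 < parent 75 at index 1, swap → [66, 63, 71, 75]
  63 < parent 66 at index 0, swap → [63, 66, 71, 75]
insert 27:
  append 27 at index 4 → [63, 66, 71, 75, 27]
  27 < parent 66 at index 1, swap → [63, 27, 71, 75, 66]
  27 < parent 63 at index 0, swap → [27, 63, 71, 75, 66]

[27, 63, 71, 75, 66]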